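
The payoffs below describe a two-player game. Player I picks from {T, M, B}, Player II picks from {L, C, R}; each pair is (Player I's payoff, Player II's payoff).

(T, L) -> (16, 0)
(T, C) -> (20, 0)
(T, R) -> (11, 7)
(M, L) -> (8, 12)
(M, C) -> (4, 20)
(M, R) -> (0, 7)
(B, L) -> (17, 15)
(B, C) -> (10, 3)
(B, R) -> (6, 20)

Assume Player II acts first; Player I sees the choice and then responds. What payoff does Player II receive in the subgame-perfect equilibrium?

15

Backward induction with Player II moving first.
- L: Player I compares 16, 8, 17 and picks B; Player II would get 15.
- C: Player I compares 20, 4, 10 and picks T; Player II would get 0.
- R: Player I compares 11, 0, 6 and picks T; Player II would get 7.
Player II's induced payoffs are 15, 0, 7, so Player II commits to L. Subgame-perfect outcome: (B, L) with payoffs (17, 15).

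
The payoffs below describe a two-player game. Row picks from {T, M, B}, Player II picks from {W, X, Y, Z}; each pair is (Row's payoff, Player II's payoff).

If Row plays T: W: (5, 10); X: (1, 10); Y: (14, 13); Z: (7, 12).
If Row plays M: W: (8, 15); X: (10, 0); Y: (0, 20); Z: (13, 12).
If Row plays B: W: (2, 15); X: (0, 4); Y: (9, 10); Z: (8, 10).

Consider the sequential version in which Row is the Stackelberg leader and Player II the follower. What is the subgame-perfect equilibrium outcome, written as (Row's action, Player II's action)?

(T, Y)

Player II best-responds to each possible Row move:
- T: BR = Y, leader payoff 14.
- M: BR = Y, leader payoff 0.
- B: BR = W, leader payoff 2.
Maximizing over 14, 0, 2, Row chooses T. Subgame-perfect outcome: (T, Y) with payoffs (14, 13).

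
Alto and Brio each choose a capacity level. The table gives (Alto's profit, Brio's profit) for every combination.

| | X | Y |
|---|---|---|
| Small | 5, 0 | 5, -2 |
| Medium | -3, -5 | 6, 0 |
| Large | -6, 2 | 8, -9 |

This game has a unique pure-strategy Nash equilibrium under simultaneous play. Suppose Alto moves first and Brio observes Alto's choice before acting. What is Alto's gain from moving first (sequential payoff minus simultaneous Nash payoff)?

Backward induction with Alto moving first.
- Small: Brio compares 0, -2 and picks X; Alto would get 5.
- Medium: Brio compares -5, 0 and picks Y; Alto would get 6.
- Large: Brio compares 2, -9 and picks X; Alto would get -6.
Alto's induced payoffs are 5, 6, -6, so Alto commits to Medium. Subgame-perfect outcome: (Medium, Y) with payoffs (6, 0).
Now find the simultaneous Nash equilibrium.
Alto's best replies: X→Small; Y→Large.
Brio's best replies: Small→X; Medium→Y; Large→X.
Only (Small, X) has each player best-responding; Nash payoffs (5, 0).
Alto's commitment gain: 6 − 5 = 1.

1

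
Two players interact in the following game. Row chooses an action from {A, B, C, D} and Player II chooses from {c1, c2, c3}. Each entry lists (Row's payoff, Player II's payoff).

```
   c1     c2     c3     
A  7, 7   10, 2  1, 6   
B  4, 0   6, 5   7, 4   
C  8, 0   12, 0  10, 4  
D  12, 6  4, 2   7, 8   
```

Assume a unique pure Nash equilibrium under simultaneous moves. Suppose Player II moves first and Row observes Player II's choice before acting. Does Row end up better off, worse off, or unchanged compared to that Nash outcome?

better off

Solve by backward induction (Player II leads).
- c1 → Row plays D (best of 7, 4, 8, 12); Player II gets 6.
- c2 → Row plays C (best of 10, 6, 12, 4); Player II gets 0.
- c3 → Row plays C (best of 1, 7, 10, 7); Player II gets 4.
Player II's induced payoffs are 6, 0, 4, so Player II commits to c1. Subgame-perfect outcome: (D, c1) with payoffs (12, 6).
Now find the simultaneous Nash equilibrium.
Row's best replies: c1→D; c2→C; c3→C.
Player II's best replies: A→c1; B→c2; C→c3; D→c3.
Only (C, c3) has each player best-responding; Nash payoffs (10, 4).
Row earns 12 sequentially versus 10 at the Nash outcome: better off.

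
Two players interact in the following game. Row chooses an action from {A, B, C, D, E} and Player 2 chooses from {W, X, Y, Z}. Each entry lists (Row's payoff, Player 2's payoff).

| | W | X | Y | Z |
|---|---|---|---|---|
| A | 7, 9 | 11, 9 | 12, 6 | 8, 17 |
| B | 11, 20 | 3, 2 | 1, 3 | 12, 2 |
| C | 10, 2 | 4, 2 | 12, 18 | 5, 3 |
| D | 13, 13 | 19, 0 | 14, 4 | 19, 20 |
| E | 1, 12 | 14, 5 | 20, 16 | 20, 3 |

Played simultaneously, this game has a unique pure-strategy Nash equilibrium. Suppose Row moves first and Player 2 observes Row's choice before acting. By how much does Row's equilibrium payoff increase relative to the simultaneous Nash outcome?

0

Solve by backward induction (Row leads).
- A → Player 2 plays Z (best of 9, 9, 6, 17); Row gets 8.
- B → Player 2 plays W (best of 20, 2, 3, 2); Row gets 11.
- C → Player 2 plays Y (best of 2, 2, 18, 3); Row gets 12.
- D → Player 2 plays Z (best of 13, 0, 4, 20); Row gets 19.
- E → Player 2 plays Y (best of 12, 5, 16, 3); Row gets 20.
Maximizing over 8, 11, 12, 19, 20, Row chooses E. Subgame-perfect outcome: (E, Y) with payoffs (20, 16).
Under simultaneous play:
Row's best replies: W→D; X→D; Y→E; Z→E.
Player 2's best replies: A→Z; B→W; C→Y; D→Z; E→Y.
The unique mutual best reply is (E, Y), giving (20, 16).
Row's commitment gain: 20 − 20 = 0.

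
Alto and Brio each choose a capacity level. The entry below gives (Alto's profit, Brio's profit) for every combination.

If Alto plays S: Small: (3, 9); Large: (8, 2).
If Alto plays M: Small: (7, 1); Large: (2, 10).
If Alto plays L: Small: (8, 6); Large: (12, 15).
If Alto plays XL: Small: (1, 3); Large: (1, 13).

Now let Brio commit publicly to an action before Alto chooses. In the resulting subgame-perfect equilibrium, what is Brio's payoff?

15

Backward induction with Brio moving first.
- Small: Alto compares 3, 7, 8, 1 and picks L; Brio would get 6.
- Large: Alto compares 8, 2, 12, 1 and picks L; Brio would get 15.
Among 6, 15, the best is 15 at Large. Subgame-perfect outcome: (L, Large) with payoffs (12, 15).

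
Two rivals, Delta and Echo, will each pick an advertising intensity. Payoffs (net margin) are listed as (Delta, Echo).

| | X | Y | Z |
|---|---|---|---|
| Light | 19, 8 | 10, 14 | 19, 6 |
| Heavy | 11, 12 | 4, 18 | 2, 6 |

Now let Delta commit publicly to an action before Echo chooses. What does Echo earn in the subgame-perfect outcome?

Echo best-responds to each possible Delta move:
- Light: BR = Y, leader payoff 10.
- Heavy: BR = Y, leader payoff 4.
Among 10, 4, the best is 10 at Light. Subgame-perfect outcome: (Light, Y) with payoffs (10, 14).

14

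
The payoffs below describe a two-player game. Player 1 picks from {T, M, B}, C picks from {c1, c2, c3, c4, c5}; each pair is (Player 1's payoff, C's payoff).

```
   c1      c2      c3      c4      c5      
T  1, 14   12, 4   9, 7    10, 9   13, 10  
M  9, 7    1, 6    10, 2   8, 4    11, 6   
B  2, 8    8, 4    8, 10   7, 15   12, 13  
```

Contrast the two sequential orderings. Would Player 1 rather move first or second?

If Player 1 leads: C's best replies are T→c1, M→c1, B→c4; Player 1's induced payoffs 1, 9, 7; outcome (M, c1), payoffs (9, 7).
If C leads: Player 1's best replies are c1→M, c2→T, c3→M, c4→T, c5→T; C's induced payoffs 7, 4, 2, 9, 10; outcome (T, c5), payoffs (13, 10).
Player 1 gets 9 moving first and 13 moving second, so Player 1 prefers to move second.

second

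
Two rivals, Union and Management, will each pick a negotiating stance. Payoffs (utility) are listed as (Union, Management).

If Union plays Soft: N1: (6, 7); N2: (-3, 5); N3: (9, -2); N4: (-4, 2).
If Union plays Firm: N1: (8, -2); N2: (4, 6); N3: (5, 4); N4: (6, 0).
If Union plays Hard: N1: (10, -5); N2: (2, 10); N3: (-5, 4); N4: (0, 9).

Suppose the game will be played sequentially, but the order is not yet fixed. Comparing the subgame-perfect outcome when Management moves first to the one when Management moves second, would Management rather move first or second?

If Union leads: Management's best replies are Soft→N1, Firm→N2, Hard→N2; Union's induced payoffs 6, 4, 2; outcome (Soft, N1), payoffs (6, 7).
If Management leads: Union's best replies are N1→Hard, N2→Firm, N3→Soft, N4→Firm; Management's induced payoffs -5, 6, -2, 0; outcome (Firm, N2), payoffs (4, 6).
Management gets 6 moving first and 7 moving second, so Management prefers to move second.

second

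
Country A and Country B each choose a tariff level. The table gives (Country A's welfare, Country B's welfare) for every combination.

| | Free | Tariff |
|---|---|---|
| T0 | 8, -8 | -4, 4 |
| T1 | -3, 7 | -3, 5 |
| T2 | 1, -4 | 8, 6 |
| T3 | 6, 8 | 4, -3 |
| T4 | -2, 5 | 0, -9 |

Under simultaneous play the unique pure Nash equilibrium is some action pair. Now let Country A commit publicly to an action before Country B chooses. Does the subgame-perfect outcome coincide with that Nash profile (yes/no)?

yes

Solve by backward induction (Country A leads).
- T0: BR = Tariff, leader payoff -4.
- T1: BR = Free, leader payoff -3.
- T2: BR = Tariff, leader payoff 8.
- T3: BR = Free, leader payoff 6.
- T4: BR = Free, leader payoff -2.
Maximizing over -4, -3, 8, 6, -2, Country A chooses T2. Subgame-perfect outcome: (T2, Tariff) with payoffs (8, 6).
For the simultaneous game, intersect best replies.
Country A's best replies: Free→T0; Tariff→T2.
Country B's best replies: T0→Tariff; T1→Free; T2→Tariff; T3→Free; T4→Free.
Only (T2, Tariff) has each player best-responding; Nash payoffs (8, 6).
Sequential outcome (T2, Tariff) coincides with the Nash profile (T2, Tariff).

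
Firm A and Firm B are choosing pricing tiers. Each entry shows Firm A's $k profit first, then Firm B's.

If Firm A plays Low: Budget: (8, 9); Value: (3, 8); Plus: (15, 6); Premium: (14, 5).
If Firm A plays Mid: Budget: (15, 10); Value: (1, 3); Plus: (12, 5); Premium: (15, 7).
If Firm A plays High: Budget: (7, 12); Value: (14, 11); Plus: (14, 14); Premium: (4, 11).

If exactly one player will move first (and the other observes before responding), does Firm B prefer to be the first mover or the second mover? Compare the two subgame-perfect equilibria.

first

If Firm A leads: Firm B's best replies are Low→Budget, Mid→Budget, High→Plus; Firm A's induced payoffs 8, 15, 14; outcome (Mid, Budget), payoffs (15, 10).
If Firm B leads: Firm A's best replies are Budget→Mid, Value→High, Plus→Low, Premium→Mid; Firm B's induced payoffs 10, 11, 6, 7; outcome (High, Value), payoffs (14, 11).
Firm B gets 11 moving first and 10 moving second, so Firm B prefers to move first.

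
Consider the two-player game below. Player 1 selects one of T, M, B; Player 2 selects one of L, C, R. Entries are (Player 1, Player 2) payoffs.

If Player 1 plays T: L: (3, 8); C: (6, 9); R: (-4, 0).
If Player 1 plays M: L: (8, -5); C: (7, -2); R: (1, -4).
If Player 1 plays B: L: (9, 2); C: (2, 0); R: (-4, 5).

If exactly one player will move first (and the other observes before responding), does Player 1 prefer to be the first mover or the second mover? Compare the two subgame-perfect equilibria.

second

If Player 1 leads: Player 2's best replies are T→C, M→C, B→R; Player 1's induced payoffs 6, 7, -4; outcome (M, C), payoffs (7, -2).
If Player 2 leads: Player 1's best replies are L→B, C→M, R→M; Player 2's induced payoffs 2, -2, -4; outcome (B, L), payoffs (9, 2).
Player 1 gets 7 moving first and 9 moving second, so Player 1 prefers to move second.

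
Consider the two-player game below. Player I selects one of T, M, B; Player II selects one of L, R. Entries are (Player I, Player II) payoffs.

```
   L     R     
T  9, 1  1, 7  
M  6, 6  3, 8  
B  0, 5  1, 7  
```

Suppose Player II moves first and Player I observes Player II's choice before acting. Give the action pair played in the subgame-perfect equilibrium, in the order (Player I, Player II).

Work backward from Player I's decision.
- L → Player I plays T (best of 9, 6, 0); Player II gets 1.
- R → Player I plays M (best of 1, 3, 1); Player II gets 8.
Maximizing over 1, 8, Player II chooses R. Subgame-perfect outcome: (M, R) with payoffs (3, 8).

(M, R)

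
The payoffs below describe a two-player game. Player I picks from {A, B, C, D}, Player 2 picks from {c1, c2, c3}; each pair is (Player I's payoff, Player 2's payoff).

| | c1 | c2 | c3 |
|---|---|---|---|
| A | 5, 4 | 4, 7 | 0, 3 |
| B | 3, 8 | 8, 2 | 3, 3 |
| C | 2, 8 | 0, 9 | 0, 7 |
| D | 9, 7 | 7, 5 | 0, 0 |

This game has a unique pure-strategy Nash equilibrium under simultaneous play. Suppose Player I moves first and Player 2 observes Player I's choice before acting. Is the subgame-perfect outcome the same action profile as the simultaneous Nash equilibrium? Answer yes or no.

yes

Backward induction with Player I moving first.
- A: BR = c2, leader payoff 4.
- B: BR = c1, leader payoff 3.
- C: BR = c2, leader payoff 0.
- D: BR = c1, leader payoff 9.
Maximizing over 4, 3, 0, 9, Player I chooses D. Subgame-perfect outcome: (D, c1) with payoffs (9, 7).
For the simultaneous game, intersect best replies.
Player I's best replies: c1→D; c2→B; c3→B.
Player 2's best replies: A→c2; B→c1; C→c2; D→c1.
The unique mutual best reply is (D, c1), giving (9, 7).
Sequential outcome (D, c1) coincides with the Nash profile (D, c1).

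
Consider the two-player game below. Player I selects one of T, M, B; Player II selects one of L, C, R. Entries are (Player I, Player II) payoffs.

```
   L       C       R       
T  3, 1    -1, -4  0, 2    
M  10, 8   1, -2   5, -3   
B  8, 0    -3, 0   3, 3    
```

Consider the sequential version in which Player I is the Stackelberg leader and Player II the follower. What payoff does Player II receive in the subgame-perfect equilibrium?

Work backward from Player II's decision.
- T → Player II plays R (best of 1, -4, 2); Player I gets 0.
- M → Player II plays L (best of 8, -2, -3); Player I gets 10.
- B → Player II plays R (best of 0, 0, 3); Player I gets 3.
Player I's induced payoffs are 0, 10, 3, so Player I commits to M. Subgame-perfect outcome: (M, L) with payoffs (10, 8).

8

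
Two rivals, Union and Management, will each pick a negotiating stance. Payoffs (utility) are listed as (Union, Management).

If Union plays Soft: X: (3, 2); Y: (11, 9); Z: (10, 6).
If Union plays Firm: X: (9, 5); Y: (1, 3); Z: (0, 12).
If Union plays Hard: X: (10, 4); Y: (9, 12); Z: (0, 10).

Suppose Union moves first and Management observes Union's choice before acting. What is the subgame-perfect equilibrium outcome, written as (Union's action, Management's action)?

Management best-responds to each possible Union move:
- Soft: BR = Y, leader payoff 11.
- Firm: BR = Z, leader payoff 0.
- Hard: BR = Y, leader payoff 9.
Maximizing over 11, 0, 9, Union chooses Soft. Subgame-perfect outcome: (Soft, Y) with payoffs (11, 9).

(Soft, Y)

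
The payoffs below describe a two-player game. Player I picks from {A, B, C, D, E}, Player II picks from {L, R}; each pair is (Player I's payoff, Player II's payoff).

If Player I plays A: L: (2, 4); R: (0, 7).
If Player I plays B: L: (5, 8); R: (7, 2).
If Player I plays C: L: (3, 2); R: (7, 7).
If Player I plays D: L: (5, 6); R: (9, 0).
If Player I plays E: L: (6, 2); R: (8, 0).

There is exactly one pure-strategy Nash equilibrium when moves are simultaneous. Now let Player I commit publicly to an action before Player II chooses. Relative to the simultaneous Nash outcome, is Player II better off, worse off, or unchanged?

Solve by backward induction (Player I leads).
- A: BR = R, leader payoff 0.
- B: BR = L, leader payoff 5.
- C: BR = R, leader payoff 7.
- D: BR = L, leader payoff 5.
- E: BR = L, leader payoff 6.
Player I's induced payoffs are 0, 5, 7, 5, 6, so Player I commits to C. Subgame-perfect outcome: (C, R) with payoffs (7, 7).
Under simultaneous play:
Player I's best replies: L→E; R→D.
Player II's best replies: A→R; B→L; C→R; D→L; E→L.
Only (E, L) has each player best-responding; Nash payoffs (6, 2).
Player II earns 7 sequentially versus 2 at the Nash outcome: better off.

better off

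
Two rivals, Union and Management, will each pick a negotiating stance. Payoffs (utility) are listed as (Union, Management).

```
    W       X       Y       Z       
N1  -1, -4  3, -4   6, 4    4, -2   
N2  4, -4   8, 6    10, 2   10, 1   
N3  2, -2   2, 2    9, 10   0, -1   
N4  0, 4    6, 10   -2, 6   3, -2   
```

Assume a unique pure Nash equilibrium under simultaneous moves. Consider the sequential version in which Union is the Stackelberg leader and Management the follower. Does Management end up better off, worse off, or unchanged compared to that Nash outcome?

Work backward from Management's decision.
- N1: Management compares -4, -4, 4, -2 and picks Y; Union would get 6.
- N2: Management compares -4, 6, 2, 1 and picks X; Union would get 8.
- N3: Management compares -2, 2, 10, -1 and picks Y; Union would get 9.
- N4: Management compares 4, 10, 6, -2 and picks X; Union would get 6.
Among 6, 8, 9, 6, the best is 9 at N3. Subgame-perfect outcome: (N3, Y) with payoffs (9, 10).
Under simultaneous play:
Union's best replies: W→N2; X→N2; Y→N2; Z→N2.
Management's best replies: N1→Y; N2→X; N3→Y; N4→X.
Only (N2, X) has each player best-responding; Nash payoffs (8, 6).
Management earns 10 sequentially versus 6 at the Nash outcome: better off.

better off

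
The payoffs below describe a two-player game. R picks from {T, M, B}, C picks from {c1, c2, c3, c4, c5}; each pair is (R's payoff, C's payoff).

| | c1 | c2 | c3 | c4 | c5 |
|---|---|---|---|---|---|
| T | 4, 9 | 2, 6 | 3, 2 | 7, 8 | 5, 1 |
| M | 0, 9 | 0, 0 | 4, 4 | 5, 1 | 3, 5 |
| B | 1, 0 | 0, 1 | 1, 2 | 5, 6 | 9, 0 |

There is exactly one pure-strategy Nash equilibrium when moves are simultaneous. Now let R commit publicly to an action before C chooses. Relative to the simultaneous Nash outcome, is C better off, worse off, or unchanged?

worse off

Work backward from C's decision.
- T → C plays c1 (best of 9, 6, 2, 8, 1); R gets 4.
- M → C plays c1 (best of 9, 0, 4, 1, 5); R gets 0.
- B → C plays c4 (best of 0, 1, 2, 6, 0); R gets 5.
Maximizing over 4, 0, 5, R chooses B. Subgame-perfect outcome: (B, c4) with payoffs (5, 6).
Now find the simultaneous Nash equilibrium.
R's best replies: c1→T; c2→T; c3→M; c4→T; c5→B.
C's best replies: T→c1; M→c1; B→c4.
Only (T, c1) has each player best-responding; Nash payoffs (4, 9).
C earns 6 sequentially versus 9 at the Nash outcome: worse off.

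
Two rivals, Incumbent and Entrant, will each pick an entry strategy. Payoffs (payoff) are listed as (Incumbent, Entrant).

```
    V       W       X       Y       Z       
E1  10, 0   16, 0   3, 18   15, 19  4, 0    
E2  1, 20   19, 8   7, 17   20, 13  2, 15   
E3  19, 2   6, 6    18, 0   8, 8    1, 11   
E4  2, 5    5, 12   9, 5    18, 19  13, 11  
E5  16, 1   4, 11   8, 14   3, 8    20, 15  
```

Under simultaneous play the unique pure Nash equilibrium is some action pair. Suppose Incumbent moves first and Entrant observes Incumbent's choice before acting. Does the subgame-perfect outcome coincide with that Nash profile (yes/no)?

Backward induction with Incumbent moving first.
- E1: BR = Y, leader payoff 15.
- E2: BR = V, leader payoff 1.
- E3: BR = Z, leader payoff 1.
- E4: BR = Y, leader payoff 18.
- E5: BR = Z, leader payoff 20.
Maximizing over 15, 1, 1, 18, 20, Incumbent chooses E5. Subgame-perfect outcome: (E5, Z) with payoffs (20, 15).
Under simultaneous play:
Incumbent's best replies: V→E3; W→E2; X→E3; Y→E2; Z→E5.
Entrant's best replies: E1→Y; E2→V; E3→Z; E4→Y; E5→Z.
Only (E5, Z) has each player best-responding; Nash payoffs (20, 15).
Sequential outcome (E5, Z) coincides with the Nash profile (E5, Z).

yes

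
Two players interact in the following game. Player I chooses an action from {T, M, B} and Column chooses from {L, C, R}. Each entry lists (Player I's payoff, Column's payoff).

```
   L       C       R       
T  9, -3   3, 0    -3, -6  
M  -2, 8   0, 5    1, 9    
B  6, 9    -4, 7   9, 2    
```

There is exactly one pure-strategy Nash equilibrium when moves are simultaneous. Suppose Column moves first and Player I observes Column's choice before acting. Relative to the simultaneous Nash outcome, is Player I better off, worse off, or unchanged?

Backward induction with Column moving first.
- L: BR = T, leader payoff -3.
- C: BR = T, leader payoff 0.
- R: BR = B, leader payoff 2.
Maximizing over -3, 0, 2, Column chooses R. Subgame-perfect outcome: (B, R) with payoffs (9, 2).
For the simultaneous game, intersect best replies.
Player I's best replies: L→T; C→T; R→B.
Column's best replies: T→C; M→R; B→L.
The unique mutual best reply is (T, C), giving (3, 0).
Player I earns 9 sequentially versus 3 at the Nash outcome: better off.

better off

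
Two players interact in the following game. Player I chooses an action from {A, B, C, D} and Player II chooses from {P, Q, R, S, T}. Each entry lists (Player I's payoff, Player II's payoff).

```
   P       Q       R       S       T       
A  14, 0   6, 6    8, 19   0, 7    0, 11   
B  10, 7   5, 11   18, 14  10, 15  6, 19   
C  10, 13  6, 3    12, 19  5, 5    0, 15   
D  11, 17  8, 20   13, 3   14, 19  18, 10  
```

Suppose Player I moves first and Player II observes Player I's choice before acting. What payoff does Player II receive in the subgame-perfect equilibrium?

19

Player II best-responds to each possible Player I move:
- A: Player II compares 0, 6, 19, 7, 11 and picks R; Player I would get 8.
- B: Player II compares 7, 11, 14, 15, 19 and picks T; Player I would get 6.
- C: Player II compares 13, 3, 19, 5, 15 and picks R; Player I would get 12.
- D: Player II compares 17, 20, 3, 19, 10 and picks Q; Player I would get 8.
Among 8, 6, 12, 8, the best is 12 at C. Subgame-perfect outcome: (C, R) with payoffs (12, 19).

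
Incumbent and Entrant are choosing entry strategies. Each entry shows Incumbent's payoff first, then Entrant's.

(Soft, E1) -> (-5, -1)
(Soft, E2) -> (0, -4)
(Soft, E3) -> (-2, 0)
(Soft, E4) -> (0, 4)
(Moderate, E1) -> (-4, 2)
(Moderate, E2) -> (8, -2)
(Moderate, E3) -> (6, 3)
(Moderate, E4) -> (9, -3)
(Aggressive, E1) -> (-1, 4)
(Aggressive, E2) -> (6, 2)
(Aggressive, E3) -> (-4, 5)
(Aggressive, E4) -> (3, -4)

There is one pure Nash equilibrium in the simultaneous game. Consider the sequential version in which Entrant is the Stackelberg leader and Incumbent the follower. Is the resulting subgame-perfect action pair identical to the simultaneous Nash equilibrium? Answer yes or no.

Incumbent best-responds to each possible Entrant move:
- E1: Incumbent compares -5, -4, -1 and picks Aggressive; Entrant would get 4.
- E2: Incumbent compares 0, 8, 6 and picks Moderate; Entrant would get -2.
- E3: Incumbent compares -2, 6, -4 and picks Moderate; Entrant would get 3.
- E4: Incumbent compares 0, 9, 3 and picks Moderate; Entrant would get -3.
Among 4, -2, 3, -3, the best is 4 at E1. Subgame-perfect outcome: (Aggressive, E1) with payoffs (-1, 4).
Under simultaneous play:
Incumbent's best replies: E1→Aggressive; E2→Moderate; E3→Moderate; E4→Moderate.
Entrant's best replies: Soft→E4; Moderate→E3; Aggressive→E3.
The unique mutual best reply is (Moderate, E3), giving (6, 3).
Sequential outcome (Aggressive, E1) differs from the Nash profile (Moderate, E3).

no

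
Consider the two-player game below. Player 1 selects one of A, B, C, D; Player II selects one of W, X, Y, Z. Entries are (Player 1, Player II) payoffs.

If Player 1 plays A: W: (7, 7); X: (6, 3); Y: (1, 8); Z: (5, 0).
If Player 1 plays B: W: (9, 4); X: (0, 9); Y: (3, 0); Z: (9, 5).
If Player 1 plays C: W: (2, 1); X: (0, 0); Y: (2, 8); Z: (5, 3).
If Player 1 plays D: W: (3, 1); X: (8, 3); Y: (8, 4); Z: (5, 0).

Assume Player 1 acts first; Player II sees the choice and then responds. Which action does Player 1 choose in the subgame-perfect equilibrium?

Backward induction with Player 1 moving first.
- A → Player II plays Y (best of 7, 3, 8, 0); Player 1 gets 1.
- B → Player II plays X (best of 4, 9, 0, 5); Player 1 gets 0.
- C → Player II plays Y (best of 1, 0, 8, 3); Player 1 gets 2.
- D → Player II plays Y (best of 1, 3, 4, 0); Player 1 gets 8.
Player 1's induced payoffs are 1, 0, 2, 8, so Player 1 commits to D. Subgame-perfect outcome: (D, Y) with payoffs (8, 4).

D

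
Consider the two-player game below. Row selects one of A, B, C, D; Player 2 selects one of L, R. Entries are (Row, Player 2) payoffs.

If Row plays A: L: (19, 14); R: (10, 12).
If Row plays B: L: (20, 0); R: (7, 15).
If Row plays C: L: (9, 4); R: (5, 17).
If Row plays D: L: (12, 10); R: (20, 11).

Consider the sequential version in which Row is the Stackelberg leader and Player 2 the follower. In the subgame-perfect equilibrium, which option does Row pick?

D

Work backward from Player 2's decision.
- A → Player 2 plays L (best of 14, 12); Row gets 19.
- B → Player 2 plays R (best of 0, 15); Row gets 7.
- C → Player 2 plays R (best of 4, 17); Row gets 5.
- D → Player 2 plays R (best of 10, 11); Row gets 20.
Row's induced payoffs are 19, 7, 5, 20, so Row commits to D. Subgame-perfect outcome: (D, R) with payoffs (20, 11).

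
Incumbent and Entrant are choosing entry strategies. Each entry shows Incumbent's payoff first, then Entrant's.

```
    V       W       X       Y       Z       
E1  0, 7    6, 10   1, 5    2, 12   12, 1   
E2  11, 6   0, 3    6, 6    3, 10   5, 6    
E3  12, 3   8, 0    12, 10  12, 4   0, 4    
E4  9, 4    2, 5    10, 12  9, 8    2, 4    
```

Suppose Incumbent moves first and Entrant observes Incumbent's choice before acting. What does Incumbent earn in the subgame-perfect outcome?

12

Backward induction with Incumbent moving first.
- E1: BR = Y, leader payoff 2.
- E2: BR = Y, leader payoff 3.
- E3: BR = X, leader payoff 12.
- E4: BR = X, leader payoff 10.
Maximizing over 2, 3, 12, 10, Incumbent chooses E3. Subgame-perfect outcome: (E3, X) with payoffs (12, 10).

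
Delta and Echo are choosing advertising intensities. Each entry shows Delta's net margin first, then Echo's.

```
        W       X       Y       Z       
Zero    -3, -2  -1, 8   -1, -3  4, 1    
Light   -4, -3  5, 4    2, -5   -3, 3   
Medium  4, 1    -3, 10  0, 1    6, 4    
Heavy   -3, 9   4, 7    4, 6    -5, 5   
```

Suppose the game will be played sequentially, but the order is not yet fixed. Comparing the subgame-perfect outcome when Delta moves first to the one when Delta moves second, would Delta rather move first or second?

If Delta leads: Echo's best replies are Zero→X, Light→X, Medium→X, Heavy→W; Delta's induced payoffs -1, 5, -3, -3; outcome (Light, X), payoffs (5, 4).
If Echo leads: Delta's best replies are W→Medium, X→Light, Y→Heavy, Z→Medium; Echo's induced payoffs 1, 4, 6, 4; outcome (Heavy, Y), payoffs (4, 6).
Delta gets 5 moving first and 4 moving second, so Delta prefers to move first.

first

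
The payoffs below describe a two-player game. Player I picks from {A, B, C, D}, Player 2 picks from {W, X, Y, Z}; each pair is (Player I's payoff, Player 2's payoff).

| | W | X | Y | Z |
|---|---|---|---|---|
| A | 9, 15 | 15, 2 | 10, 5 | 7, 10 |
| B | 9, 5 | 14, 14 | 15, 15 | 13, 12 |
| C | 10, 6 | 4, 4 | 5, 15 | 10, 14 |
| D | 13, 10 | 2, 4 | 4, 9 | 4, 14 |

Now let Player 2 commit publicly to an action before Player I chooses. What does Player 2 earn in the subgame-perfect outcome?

15

Backward induction with Player 2 moving first.
- W: Player I compares 9, 9, 10, 13 and picks D; Player 2 would get 10.
- X: Player I compares 15, 14, 4, 2 and picks A; Player 2 would get 2.
- Y: Player I compares 10, 15, 5, 4 and picks B; Player 2 would get 15.
- Z: Player I compares 7, 13, 10, 4 and picks B; Player 2 would get 12.
Player 2's induced payoffs are 10, 2, 15, 12, so Player 2 commits to Y. Subgame-perfect outcome: (B, Y) with payoffs (15, 15).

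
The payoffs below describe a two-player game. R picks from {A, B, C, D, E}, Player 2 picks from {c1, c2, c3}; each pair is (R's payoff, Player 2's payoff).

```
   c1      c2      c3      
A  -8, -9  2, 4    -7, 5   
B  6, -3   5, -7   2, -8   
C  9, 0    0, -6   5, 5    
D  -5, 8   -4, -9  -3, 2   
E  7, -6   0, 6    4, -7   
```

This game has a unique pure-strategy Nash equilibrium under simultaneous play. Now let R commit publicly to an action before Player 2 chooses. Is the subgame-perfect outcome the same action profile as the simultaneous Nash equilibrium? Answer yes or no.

Solve by backward induction (R leads).
- A: Player 2 compares -9, 4, 5 and picks c3; R would get -7.
- B: Player 2 compares -3, -7, -8 and picks c1; R would get 6.
- C: Player 2 compares 0, -6, 5 and picks c3; R would get 5.
- D: Player 2 compares 8, -9, 2 and picks c1; R would get -5.
- E: Player 2 compares -6, 6, -7 and picks c2; R would get 0.
Maximizing over -7, 6, 5, -5, 0, R chooses B. Subgame-perfect outcome: (B, c1) with payoffs (6, -3).
Under simultaneous play:
R's best replies: c1→C; c2→B; c3→C.
Player 2's best replies: A→c3; B→c1; C→c3; D→c1; E→c2.
The unique mutual best reply is (C, c3), giving (5, 5).
Sequential outcome (B, c1) differs from the Nash profile (C, c3).

no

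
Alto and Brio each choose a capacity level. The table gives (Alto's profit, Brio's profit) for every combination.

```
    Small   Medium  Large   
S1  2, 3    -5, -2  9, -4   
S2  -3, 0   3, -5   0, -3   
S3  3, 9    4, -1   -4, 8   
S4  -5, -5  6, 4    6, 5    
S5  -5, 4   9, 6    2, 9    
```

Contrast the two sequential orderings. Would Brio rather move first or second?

first

If Alto leads: Brio's best replies are S1→Small, S2→Small, S3→Small, S4→Large, S5→Large; Alto's induced payoffs 2, -3, 3, 6, 2; outcome (S4, Large), payoffs (6, 5).
If Brio leads: Alto's best replies are Small→S3, Medium→S5, Large→S1; Brio's induced payoffs 9, 6, -4; outcome (S3, Small), payoffs (3, 9).
Brio gets 9 moving first and 5 moving second, so Brio prefers to move first.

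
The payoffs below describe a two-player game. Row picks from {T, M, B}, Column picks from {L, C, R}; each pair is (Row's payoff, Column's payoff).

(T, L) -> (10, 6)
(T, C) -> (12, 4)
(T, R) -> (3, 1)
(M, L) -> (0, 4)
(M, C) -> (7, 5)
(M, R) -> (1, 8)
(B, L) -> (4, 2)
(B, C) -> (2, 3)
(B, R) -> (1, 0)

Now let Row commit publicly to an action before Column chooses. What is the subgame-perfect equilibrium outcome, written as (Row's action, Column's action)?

Backward induction with Row moving first.
- T: Column compares 6, 4, 1 and picks L; Row would get 10.
- M: Column compares 4, 5, 8 and picks R; Row would get 1.
- B: Column compares 2, 3, 0 and picks C; Row would get 2.
Maximizing over 10, 1, 2, Row chooses T. Subgame-perfect outcome: (T, L) with payoffs (10, 6).

(T, L)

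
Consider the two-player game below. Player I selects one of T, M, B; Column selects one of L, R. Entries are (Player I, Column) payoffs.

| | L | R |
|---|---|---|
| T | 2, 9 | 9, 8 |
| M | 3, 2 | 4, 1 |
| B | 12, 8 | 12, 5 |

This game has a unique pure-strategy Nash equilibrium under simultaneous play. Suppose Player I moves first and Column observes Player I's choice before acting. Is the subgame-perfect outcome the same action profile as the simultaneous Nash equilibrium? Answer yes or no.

Column best-responds to each possible Player I move:
- T: Column compares 9, 8 and picks L; Player I would get 2.
- M: Column compares 2, 1 and picks L; Player I would get 3.
- B: Column compares 8, 5 and picks L; Player I would get 12.
Player I's induced payoffs are 2, 3, 12, so Player I commits to B. Subgame-perfect outcome: (B, L) with payoffs (12, 8).
Now find the simultaneous Nash equilibrium.
Player I's best replies: L→B; R→B.
Column's best replies: T→L; M→L; B→L.
The unique mutual best reply is (B, L), giving (12, 8).
Sequential outcome (B, L) coincides with the Nash profile (B, L).

yes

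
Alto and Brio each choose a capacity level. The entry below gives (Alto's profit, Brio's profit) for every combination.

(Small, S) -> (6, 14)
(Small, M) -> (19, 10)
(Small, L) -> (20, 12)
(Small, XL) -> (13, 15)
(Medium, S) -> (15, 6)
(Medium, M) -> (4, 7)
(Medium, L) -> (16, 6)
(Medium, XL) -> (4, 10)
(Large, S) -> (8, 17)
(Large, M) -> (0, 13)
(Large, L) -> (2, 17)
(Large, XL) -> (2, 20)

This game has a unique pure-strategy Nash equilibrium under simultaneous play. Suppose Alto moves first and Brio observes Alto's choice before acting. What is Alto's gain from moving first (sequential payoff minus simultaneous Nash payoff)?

0

Backward induction with Alto moving first.
- Small: Brio compares 14, 10, 12, 15 and picks XL; Alto would get 13.
- Medium: Brio compares 6, 7, 6, 10 and picks XL; Alto would get 4.
- Large: Brio compares 17, 13, 17, 20 and picks XL; Alto would get 2.
Alto's induced payoffs are 13, 4, 2, so Alto commits to Small. Subgame-perfect outcome: (Small, XL) with payoffs (13, 15).
Under simultaneous play:
Alto's best replies: S→Medium; M→Small; L→Small; XL→Small.
Brio's best replies: Small→XL; Medium→XL; Large→XL.
Only (Small, XL) has each player best-responding; Nash payoffs (13, 15).
Alto's commitment gain: 13 − 13 = 0.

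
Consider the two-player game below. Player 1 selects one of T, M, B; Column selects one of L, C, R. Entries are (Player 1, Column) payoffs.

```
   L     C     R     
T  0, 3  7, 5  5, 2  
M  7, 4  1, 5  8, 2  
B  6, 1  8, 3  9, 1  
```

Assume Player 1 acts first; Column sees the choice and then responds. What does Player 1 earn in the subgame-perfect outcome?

8

Work backward from Column's decision.
- T: Column compares 3, 5, 2 and picks C; Player 1 would get 7.
- M: Column compares 4, 5, 2 and picks C; Player 1 would get 1.
- B: Column compares 1, 3, 1 and picks C; Player 1 would get 8.
Among 7, 1, 8, the best is 8 at B. Subgame-perfect outcome: (B, C) with payoffs (8, 3).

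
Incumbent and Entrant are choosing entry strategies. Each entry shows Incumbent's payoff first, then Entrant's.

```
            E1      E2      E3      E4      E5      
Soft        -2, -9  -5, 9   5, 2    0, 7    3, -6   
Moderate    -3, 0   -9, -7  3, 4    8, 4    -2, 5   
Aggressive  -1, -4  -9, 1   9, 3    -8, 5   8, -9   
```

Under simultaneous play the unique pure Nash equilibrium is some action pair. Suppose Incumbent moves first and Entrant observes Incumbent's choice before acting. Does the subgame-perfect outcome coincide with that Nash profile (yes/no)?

Entrant best-responds to each possible Incumbent move:
- Soft → Entrant plays E2 (best of -9, 9, 2, 7, -6); Incumbent gets -5.
- Moderate → Entrant plays E5 (best of 0, -7, 4, 4, 5); Incumbent gets -2.
- Aggressive → Entrant plays E4 (best of -4, 1, 3, 5, -9); Incumbent gets -8.
Maximizing over -5, -2, -8, Incumbent chooses Moderate. Subgame-perfect outcome: (Moderate, E5) with payoffs (-2, 5).
For the simultaneous game, intersect best replies.
Incumbent's best replies: E1→Aggressive; E2→Soft; E3→Aggressive; E4→Moderate; E5→Aggressive.
Entrant's best replies: Soft→E2; Moderate→E5; Aggressive→E4.
Only (Soft, E2) has each player best-responding; Nash payoffs (-5, 9).
Sequential outcome (Moderate, E5) differs from the Nash profile (Soft, E2).

no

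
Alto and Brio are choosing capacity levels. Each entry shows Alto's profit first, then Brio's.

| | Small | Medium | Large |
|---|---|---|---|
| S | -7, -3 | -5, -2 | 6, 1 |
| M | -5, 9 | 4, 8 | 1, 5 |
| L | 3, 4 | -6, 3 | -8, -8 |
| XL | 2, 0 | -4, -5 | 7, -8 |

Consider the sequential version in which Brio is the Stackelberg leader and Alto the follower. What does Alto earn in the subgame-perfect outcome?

Alto best-responds to each possible Brio move:
- Small: BR = L, leader payoff 4.
- Medium: BR = M, leader payoff 8.
- Large: BR = XL, leader payoff -8.
Brio's induced payoffs are 4, 8, -8, so Brio commits to Medium. Subgame-perfect outcome: (M, Medium) with payoffs (4, 8).

4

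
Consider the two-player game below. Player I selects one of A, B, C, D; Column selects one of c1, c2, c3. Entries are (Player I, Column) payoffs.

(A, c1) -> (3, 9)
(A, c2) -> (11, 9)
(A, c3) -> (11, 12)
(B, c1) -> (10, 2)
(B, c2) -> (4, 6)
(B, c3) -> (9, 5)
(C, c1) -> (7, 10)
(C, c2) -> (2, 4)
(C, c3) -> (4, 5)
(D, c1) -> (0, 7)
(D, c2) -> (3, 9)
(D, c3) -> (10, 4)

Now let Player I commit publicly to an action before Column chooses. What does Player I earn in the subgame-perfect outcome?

11

Column best-responds to each possible Player I move:
- A: Column compares 9, 9, 12 and picks c3; Player I would get 11.
- B: Column compares 2, 6, 5 and picks c2; Player I would get 4.
- C: Column compares 10, 4, 5 and picks c1; Player I would get 7.
- D: Column compares 7, 9, 4 and picks c2; Player I would get 3.
Among 11, 4, 7, 3, the best is 11 at A. Subgame-perfect outcome: (A, c3) with payoffs (11, 12).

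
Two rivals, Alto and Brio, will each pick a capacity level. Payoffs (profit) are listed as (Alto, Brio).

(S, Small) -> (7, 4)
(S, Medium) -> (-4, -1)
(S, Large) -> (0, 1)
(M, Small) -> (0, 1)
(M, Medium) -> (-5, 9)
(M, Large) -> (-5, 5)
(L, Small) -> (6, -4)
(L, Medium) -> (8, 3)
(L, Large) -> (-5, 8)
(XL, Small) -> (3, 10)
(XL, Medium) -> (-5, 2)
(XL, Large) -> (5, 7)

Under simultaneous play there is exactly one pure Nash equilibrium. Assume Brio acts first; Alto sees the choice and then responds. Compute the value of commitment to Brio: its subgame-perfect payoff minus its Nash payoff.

Alto best-responds to each possible Brio move:
- Small: BR = S, leader payoff 4.
- Medium: BR = L, leader payoff 3.
- Large: BR = XL, leader payoff 7.
Brio's induced payoffs are 4, 3, 7, so Brio commits to Large. Subgame-perfect outcome: (XL, Large) with payoffs (5, 7).
Under simultaneous play:
Alto's best replies: Small→S; Medium→L; Large→XL.
Brio's best replies: S→Small; M→Medium; L→Large; XL→Small.
The unique mutual best reply is (S, Small), giving (7, 4).
Brio's commitment gain: 7 − 4 = 3.

3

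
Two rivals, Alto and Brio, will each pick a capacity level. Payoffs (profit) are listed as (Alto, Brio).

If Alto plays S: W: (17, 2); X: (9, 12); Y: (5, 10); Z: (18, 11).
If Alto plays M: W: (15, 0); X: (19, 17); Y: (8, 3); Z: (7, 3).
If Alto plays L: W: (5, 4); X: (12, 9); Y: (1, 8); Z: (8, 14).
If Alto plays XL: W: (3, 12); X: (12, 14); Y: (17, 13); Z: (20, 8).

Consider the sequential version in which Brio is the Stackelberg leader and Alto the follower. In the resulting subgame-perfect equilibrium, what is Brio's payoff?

17

Backward induction with Brio moving first.
- W: Alto compares 17, 15, 5, 3 and picks S; Brio would get 2.
- X: Alto compares 9, 19, 12, 12 and picks M; Brio would get 17.
- Y: Alto compares 5, 8, 1, 17 and picks XL; Brio would get 13.
- Z: Alto compares 18, 7, 8, 20 and picks XL; Brio would get 8.
Maximizing over 2, 17, 13, 8, Brio chooses X. Subgame-perfect outcome: (M, X) with payoffs (19, 17).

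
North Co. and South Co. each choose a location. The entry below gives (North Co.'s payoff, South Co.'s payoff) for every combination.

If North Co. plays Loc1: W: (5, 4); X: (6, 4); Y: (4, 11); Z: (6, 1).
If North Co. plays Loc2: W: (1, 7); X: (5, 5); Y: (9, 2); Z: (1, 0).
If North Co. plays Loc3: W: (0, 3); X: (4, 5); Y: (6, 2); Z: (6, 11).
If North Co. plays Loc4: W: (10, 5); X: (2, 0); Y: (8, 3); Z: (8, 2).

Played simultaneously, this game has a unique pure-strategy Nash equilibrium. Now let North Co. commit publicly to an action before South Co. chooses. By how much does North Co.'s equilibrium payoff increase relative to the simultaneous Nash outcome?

0

Backward induction with North Co. moving first.
- Loc1: BR = Y, leader payoff 4.
- Loc2: BR = W, leader payoff 1.
- Loc3: BR = Z, leader payoff 6.
- Loc4: BR = W, leader payoff 10.
North Co.'s induced payoffs are 4, 1, 6, 10, so North Co. commits to Loc4. Subgame-perfect outcome: (Loc4, W) with payoffs (10, 5).
Under simultaneous play:
North Co.'s best replies: W→Loc4; X→Loc1; Y→Loc2; Z→Loc4.
South Co.'s best replies: Loc1→Y; Loc2→W; Loc3→Z; Loc4→W.
The unique mutual best reply is (Loc4, W), giving (10, 5).
North Co.'s commitment gain: 10 − 10 = 0.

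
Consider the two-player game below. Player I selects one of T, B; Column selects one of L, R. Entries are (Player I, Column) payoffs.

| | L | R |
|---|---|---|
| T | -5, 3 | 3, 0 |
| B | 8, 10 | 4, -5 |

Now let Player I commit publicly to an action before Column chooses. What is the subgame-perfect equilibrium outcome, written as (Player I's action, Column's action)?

(B, L)

Backward induction with Player I moving first.
- T: BR = L, leader payoff -5.
- B: BR = L, leader payoff 8.
Player I's induced payoffs are -5, 8, so Player I commits to B. Subgame-perfect outcome: (B, L) with payoffs (8, 10).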